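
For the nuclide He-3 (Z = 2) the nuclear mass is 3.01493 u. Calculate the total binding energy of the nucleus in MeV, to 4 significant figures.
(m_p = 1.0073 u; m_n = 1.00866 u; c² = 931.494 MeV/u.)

Z = 2, so N = A − Z = 3 − 2 = 1.
Σm = 2·m_p + 1·m_n = 2.0146 + 1.00866 = 3.02326 u
The mass defect is 3.02326 − 3.01493 = 0.00833 u.
E_B = 0.00833 × 931.494 = 7.75935 MeV

7.759 MeV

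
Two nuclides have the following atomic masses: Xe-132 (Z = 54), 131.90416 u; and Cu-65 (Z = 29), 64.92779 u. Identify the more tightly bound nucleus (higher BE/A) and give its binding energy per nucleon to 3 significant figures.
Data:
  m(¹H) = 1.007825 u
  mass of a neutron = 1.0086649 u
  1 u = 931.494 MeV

Xe-132: Σm = 54(1.007825) + 78(1.0086649) = 133.0984122 u; Δm = 1.1942522 u; E_B = 1112.44 MeV; E_B/A = 8.428 MeV
Cu-65: Σm = 29(1.007825) + 36(1.0086649) = 65.5388614 u; Δm = 0.6110714 u; E_B = 569.21 MeV; E_B/A = 8.757 MeV
Cu-65 has the higher binding energy per nucleon, so it is the more tightly bound nucleus.

Cu-65; 8.76 MeV/nucleon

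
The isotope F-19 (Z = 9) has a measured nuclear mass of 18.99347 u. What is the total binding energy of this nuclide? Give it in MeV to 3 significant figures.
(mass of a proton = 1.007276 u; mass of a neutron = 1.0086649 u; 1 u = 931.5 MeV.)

Z = 9, so N = A − Z = 19 − 9 = 10.
Total constituent mass: 9 × 1.007276 + 10 × 1.0086649 = 19.1521330 u
Δm = 19.1521330 − 18.99347 = 0.1586630 u
Binding energy = Δm·c² = 0.1586630 × 931.5 MeV/u = 147.795 MeV

148 MeV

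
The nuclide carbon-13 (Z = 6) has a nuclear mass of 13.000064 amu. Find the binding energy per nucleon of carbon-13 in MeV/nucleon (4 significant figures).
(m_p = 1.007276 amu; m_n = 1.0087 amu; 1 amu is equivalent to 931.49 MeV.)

7.487 MeV/nucleon

With 6 protons and 7 neutrons (A = 13):
Mass of separated nucleons = 6(1.007276) + 7(1.0087) = 6.043656 + 7.0609 = 13.104556 amu
Δm = 13.104556 − 13.000064 = 0.104492 amu
E_B = 0.104492 × 931.49 = 97.3333 MeV
Dividing by A = 13 gives 7.487 MeV per nucleon.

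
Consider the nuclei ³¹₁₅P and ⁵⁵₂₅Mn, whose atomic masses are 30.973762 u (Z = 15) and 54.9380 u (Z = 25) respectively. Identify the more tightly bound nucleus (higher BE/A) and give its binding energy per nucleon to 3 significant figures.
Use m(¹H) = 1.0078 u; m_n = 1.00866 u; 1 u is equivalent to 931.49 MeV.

⁵⁵₂₅Mn; 8.75 MeV/nucleon

³¹₁₅P: Σm = 15(1.0078) + 16(1.00866) = 31.25556 u; Δm = 0.281798 u; E_B = 262.49 MeV; E_B/A = 8.467 MeV
⁵⁵₂₅Mn: Σm = 25(1.0078) + 30(1.00866) = 55.45480 u; Δm = 0.51680 u; E_B = 481.39 MeV; E_B/A = 8.753 MeV
⁵⁵₂₅Mn has the higher binding energy per nucleon, so it is the more tightly bound nucleus.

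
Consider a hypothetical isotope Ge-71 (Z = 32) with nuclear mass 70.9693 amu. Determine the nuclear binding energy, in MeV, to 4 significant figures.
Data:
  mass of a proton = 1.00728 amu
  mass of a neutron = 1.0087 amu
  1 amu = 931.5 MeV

Mass of separated nucleons = 32(1.00728) + 39(1.0087) = 32.23296 + 39.3393 = 71.57226 amu
Mass defect Δm = 71.57226 − 70.9693 = 0.60296 amu
Converting to energy: 0.60296 amu × 931.5 MeV/amu = 561.657 MeV

561.7 MeV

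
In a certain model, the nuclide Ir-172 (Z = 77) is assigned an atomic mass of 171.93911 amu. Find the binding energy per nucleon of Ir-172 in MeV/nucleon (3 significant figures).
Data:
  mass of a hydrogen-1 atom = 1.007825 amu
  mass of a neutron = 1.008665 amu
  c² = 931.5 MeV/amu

8.05 MeV/nucleon

Z = 77, so N = A − Z = 172 − 77 = 95.
Total constituent mass: 77 × 1.007825 + 95 × 1.008665 = 173.425700 amu
Mass defect Δm = 173.425700 − 171.93911 = 1.486590 amu
Converting to energy: 1.486590 amu × 931.5 MeV/amu = 1384.76 MeV
Dividing by A = 172 gives 8.051 MeV per nucleon.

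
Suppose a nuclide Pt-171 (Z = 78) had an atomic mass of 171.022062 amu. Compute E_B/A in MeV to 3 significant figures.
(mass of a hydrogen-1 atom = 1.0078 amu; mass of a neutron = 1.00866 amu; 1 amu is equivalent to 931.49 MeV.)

7.58 MeV/nucleon

Mass of separated nucleons = 78(1.0078) + 93(1.00866) = 78.6084 + 93.80538 = 172.41378 amu
Mass defect Δm = 172.41378 − 171.022062 = 1.391718 amu
Converting to energy: 1.391718 amu × 931.49 MeV/amu = 1296.37 MeV
BE/A = 1296.37 MeV / 171 = 7.581 MeV/nucleon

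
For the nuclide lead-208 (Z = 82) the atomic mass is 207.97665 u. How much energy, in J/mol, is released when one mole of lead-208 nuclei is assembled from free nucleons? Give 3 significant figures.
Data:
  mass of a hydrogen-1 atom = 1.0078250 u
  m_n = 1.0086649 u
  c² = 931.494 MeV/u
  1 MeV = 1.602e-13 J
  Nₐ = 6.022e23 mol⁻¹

Total constituent mass: 82 × 1.0078250 + 126 × 1.0086649 = 209.7334274 u
The mass defect is 209.7334274 − 207.97665 = 1.7567774 u.
Binding energy = Δm·c² = 1.7567774 × 931.494 MeV/u = 1636.43 MeV
Per nucleus in joules: 1636.43 MeV × 1.602e-13 J/MeV = 2.6216e-10 J
Per mole: 2.6216e-10 J × 6.022e23 mol⁻¹ = 1.5787e+14 J/mol

1.58e+14 J/mol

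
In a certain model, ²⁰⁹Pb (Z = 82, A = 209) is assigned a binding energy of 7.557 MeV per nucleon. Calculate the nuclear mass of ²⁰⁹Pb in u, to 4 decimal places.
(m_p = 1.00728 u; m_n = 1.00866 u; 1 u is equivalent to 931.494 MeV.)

209.0012 u

Total binding energy = 209 × 7.557 = 1579.413 MeV
Mass defect = 1579.413 MeV / (931.494 MeV/u) = 1.695570 u
Constituent mass = 82(1.00728) + 127(1.00866) = 210.69678 u
Nuclear mass = 210.69678 − 1.695570 = 209.001210 u ≈ 209.0012 u (to 4 decimal places)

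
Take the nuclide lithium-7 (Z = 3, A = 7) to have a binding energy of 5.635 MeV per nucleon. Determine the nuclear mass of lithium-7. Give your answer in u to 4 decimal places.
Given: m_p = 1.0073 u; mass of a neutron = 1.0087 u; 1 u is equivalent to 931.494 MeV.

Total binding energy = 7 × 5.635 = 39.445 MeV
Mass defect = 39.445 MeV / (931.494 MeV/u) = 0.042346 u
Constituent mass = 3(1.0073) + 4(1.0087) = 7.0567 u
Nuclear mass = 7.0567 − 0.042346 = 7.014354 u ≈ 7.0144 u (to 4 decimal places)

7.0144 u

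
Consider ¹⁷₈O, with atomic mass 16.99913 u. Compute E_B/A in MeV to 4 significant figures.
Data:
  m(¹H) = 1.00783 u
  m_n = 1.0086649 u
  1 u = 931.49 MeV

7.753 MeV/nucleon

Z = 8, so N = A − Z = 17 − 8 = 9.
Σm = 8·m(¹H) + 9·m_n = 8.06264 + 9.0779841 = 17.1406241 u
Δm = 17.1406241 − 16.99913 = 0.1414941 u
E_B = 0.1414941 × 931.49 = 131.800 MeV
Dividing by A = 17 gives 7.753 MeV per nucleon.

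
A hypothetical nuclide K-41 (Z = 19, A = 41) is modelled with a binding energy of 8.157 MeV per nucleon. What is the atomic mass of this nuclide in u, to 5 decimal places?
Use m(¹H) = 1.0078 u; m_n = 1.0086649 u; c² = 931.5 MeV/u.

40.97980 u

Total binding energy = 41 × 8.157 = 334.437 MeV
Mass defect = 334.437 MeV / (931.5 MeV/u) = 0.3590306 u
Constituent mass = 19(1.0078) + 22(1.0086649) = 41.3388278 u
Atomic mass = 41.3388278 − 0.3590306 = 40.9797972 u ≈ 40.97980 u (to 5 decimal places)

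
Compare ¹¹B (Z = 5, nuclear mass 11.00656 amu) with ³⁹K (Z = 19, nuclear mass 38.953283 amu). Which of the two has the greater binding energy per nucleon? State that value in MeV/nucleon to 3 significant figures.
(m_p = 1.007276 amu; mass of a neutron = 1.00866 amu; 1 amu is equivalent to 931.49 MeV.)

¹¹B: Σm = 5(1.007276) + 6(1.00866) = 11.088340 amu; Δm = 0.081780 amu; E_B = 76.177 MeV; E_B/A = 6.925 MeV
³⁹K: Σm = 19(1.007276) + 20(1.00866) = 39.311444 amu; Δm = 0.358161 amu; E_B = 333.62 MeV; E_B/A = 8.554 MeV
³⁹K has the higher binding energy per nucleon, so it is the more tightly bound nucleus.

³⁹K; 8.55 MeV/nucleon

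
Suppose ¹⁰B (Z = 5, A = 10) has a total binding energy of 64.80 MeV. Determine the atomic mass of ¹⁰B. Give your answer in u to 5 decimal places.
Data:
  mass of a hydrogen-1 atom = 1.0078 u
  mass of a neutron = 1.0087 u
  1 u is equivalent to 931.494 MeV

10.01293 u

Mass defect = 64.80 MeV / (931.494 MeV/u) = 0.0695657 u
Constituent mass = 5(1.0078) + 5(1.0087) = 10.0825 u
Atomic mass = 10.0825 − 0.0695657 = 10.0129343 u ≈ 10.01293 u (to 5 decimal places)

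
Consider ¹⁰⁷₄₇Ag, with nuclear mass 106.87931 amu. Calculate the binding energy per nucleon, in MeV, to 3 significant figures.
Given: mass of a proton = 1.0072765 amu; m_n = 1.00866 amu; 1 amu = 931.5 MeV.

8.55 MeV/nucleon

With 47 protons and 60 neutrons (A = 107):
Total constituent mass: 47 × 1.0072765 + 60 × 1.00866 = 107.8615955 amu
Mass defect Δm = 107.8615955 − 106.87931 = 0.9822855 amu
Converting to energy: 0.9822855 amu × 931.5 MeV/amu = 914.999 MeV
Dividing by A = 107 gives 8.551 MeV per nucleon.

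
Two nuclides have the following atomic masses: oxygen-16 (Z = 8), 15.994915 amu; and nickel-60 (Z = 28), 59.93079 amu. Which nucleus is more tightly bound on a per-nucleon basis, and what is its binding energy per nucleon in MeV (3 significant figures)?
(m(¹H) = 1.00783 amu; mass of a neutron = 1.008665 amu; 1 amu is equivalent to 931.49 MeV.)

nickel-60; 8.78 MeV/nucleon

oxygen-16: Σm = 8(1.00783) + 8(1.008665) = 16.131960 amu; Δm = 0.137045 amu; E_B = 127.66 MeV; E_B/A = 7.979 MeV
nickel-60: Σm = 28(1.00783) + 32(1.008665) = 60.496520 amu; Δm = 0.565730 amu; E_B = 526.97 MeV; E_B/A = 8.783 MeV
nickel-60 has the higher binding energy per nucleon, so it is the more tightly bound nucleus.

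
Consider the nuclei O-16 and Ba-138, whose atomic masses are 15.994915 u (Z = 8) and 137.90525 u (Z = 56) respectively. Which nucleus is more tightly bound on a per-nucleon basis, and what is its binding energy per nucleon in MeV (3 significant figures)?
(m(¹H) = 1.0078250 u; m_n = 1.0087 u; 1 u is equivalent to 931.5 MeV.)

O-16: Σm = 8(1.0078250) + 8(1.0087) = 16.1322000 u; Δm = 0.1372850 u; E_B = 127.88 MeV; E_B/A = 7.993 MeV
Ba-138: Σm = 56(1.0078250) + 82(1.0087) = 139.1516000 u; Δm = 1.2463500 u; E_B = 1161.0 MeV; E_B/A = 8.413 MeV
Ba-138 has the higher binding energy per nucleon, so it is the more tightly bound nucleus.

Ba-138; 8.41 MeV/nucleon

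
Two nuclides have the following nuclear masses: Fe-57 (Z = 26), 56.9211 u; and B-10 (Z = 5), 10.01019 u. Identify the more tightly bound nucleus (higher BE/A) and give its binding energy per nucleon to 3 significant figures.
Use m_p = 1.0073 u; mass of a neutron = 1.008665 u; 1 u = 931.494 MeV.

Fe-57: Σm = 26(1.0073) + 31(1.008665) = 57.458415 u; Δm = 0.537315 u; E_B = 500.51 MeV; E_B/A = 8.781 MeV
B-10: Σm = 5(1.0073) + 5(1.008665) = 10.079825 u; Δm = 0.069635 u; E_B = 64.8646 MeV; E_B/A = 6.486 MeV
Fe-57 has the higher binding energy per nucleon, so it is the more tightly bound nucleus.

Fe-57; 8.78 MeV/nucleon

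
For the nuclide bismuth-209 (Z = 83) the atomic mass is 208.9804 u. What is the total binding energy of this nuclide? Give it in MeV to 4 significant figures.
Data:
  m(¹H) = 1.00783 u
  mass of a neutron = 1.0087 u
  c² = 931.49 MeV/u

1645 MeV

Mass of separated nucleons = 83(1.00783) + 126(1.0087) = 83.64989 + 127.0962 = 210.74609 u
Δm = 210.74609 − 208.9804 = 1.76569 u
Binding energy = Δm·c² = 1.76569 × 931.49 MeV/u = 1644.72 MeV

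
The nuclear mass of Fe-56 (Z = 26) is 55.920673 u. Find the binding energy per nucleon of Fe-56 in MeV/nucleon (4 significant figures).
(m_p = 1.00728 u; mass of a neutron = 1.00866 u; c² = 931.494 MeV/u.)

Z = 26, so N = A − Z = 56 − 26 = 30.
Total constituent mass: 26 × 1.00728 + 30 × 1.00866 = 56.44908 u
The mass defect is 56.44908 − 55.920673 = 0.528407 u.
Converting to energy: 0.528407 u × 931.494 MeV/u = 492.208 MeV
Dividing by A = 56 gives 8.789 MeV per nucleon.

8.789 MeV/nucleon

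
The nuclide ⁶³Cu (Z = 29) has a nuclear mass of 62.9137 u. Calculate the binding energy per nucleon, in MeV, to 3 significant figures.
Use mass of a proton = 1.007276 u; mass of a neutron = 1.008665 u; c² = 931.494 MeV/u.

Mass of separated nucleons = 29(1.007276) + 34(1.008665) = 29.211004 + 34.294610 = 63.505614 u
The mass defect is 63.505614 − 62.9137 = 0.591914 u.
E_B = 0.591914 × 931.494 = 551.364 MeV
Dividing by A = 63 gives 8.752 MeV per nucleon.

8.75 MeV/nucleon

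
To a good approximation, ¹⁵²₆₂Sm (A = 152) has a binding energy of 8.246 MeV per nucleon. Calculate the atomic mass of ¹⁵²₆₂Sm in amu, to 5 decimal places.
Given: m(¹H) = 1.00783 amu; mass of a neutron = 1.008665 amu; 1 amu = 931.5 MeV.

151.91975 amu

Total binding energy = 152 × 8.246 = 1253.392 MeV
Mass defect = 1253.392 MeV / (931.5 MeV/amu) = 1.3455631 amu
Constituent mass = 62(1.00783) + 90(1.008665) = 153.265310 amu
Atomic mass = 153.265310 − 1.3455631 = 151.9197469 amu ≈ 151.91975 amu (to 5 decimal places)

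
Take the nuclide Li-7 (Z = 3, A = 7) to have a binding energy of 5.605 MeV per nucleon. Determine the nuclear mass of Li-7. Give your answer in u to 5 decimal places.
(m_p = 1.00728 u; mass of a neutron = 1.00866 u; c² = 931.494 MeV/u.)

Total binding energy = 7 × 5.605 = 39.235 MeV
Mass defect = 39.235 MeV / (931.494 MeV/u) = 0.0421205 u
Constituent mass = 3(1.00728) + 4(1.00866) = 7.05648 u
Nuclear mass = 7.05648 − 0.0421205 = 7.0143595 u ≈ 7.01436 u (to 5 decimal places)

7.01436 u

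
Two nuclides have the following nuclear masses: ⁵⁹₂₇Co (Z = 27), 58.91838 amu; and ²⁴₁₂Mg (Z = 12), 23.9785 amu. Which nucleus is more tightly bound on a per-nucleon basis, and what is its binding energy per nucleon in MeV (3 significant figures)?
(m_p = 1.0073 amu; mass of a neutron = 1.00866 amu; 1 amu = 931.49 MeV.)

⁵⁹₂₇Co: Σm = 27(1.0073) + 32(1.00866) = 59.47422 amu; Δm = 0.55584 amu; E_B = 517.76 MeV; E_B/A = 8.776 MeV
²⁴₁₂Mg: Σm = 12(1.0073) + 12(1.00866) = 24.19152 amu; Δm = 0.21302 amu; E_B = 198.43 MeV; E_B/A = 8.268 MeV
⁵⁹₂₇Co has the higher binding energy per nucleon, so it is the more tightly bound nucleus.

⁵⁹₂₇Co; 8.78 MeV/nucleon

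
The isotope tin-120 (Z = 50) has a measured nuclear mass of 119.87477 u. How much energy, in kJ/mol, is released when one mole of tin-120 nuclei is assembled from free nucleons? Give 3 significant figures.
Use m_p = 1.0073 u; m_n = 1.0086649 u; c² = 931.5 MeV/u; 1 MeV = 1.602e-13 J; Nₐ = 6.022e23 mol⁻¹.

Mass of separated nucleons = 50(1.0073) + 70(1.0086649) = 50.3650 + 70.6065430 = 120.9715430 u
The mass defect is 120.9715430 − 119.87477 = 1.0967730 u.
Binding energy = Δm·c² = 1.0967730 × 931.5 MeV/u = 1021.64 MeV
Per nucleus in joules: 1021.64 MeV × 1.602e-13 J/MeV = 1.6367e-10 J
Per mole: 1.6367e-10 J × 6.022e23 mol⁻¹ = 9.8562e+13 J/mol

9.86e+10 kJ/mol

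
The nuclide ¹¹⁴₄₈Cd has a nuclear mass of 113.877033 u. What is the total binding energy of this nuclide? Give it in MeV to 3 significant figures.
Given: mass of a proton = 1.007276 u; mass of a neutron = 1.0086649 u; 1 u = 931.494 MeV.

973 MeV

Mass of separated nucleons = 48(1.007276) + 66(1.0086649) = 48.349248 + 66.5718834 = 114.9211314 u
The mass defect is 114.9211314 − 113.877033 = 1.0440984 u.
Converting to energy: 1.0440984 u × 931.494 MeV/u = 972.571 MeV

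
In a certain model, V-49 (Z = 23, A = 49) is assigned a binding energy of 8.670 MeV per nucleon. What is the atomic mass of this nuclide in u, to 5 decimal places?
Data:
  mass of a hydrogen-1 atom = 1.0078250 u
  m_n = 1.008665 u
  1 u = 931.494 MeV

48.94919 u

Total binding energy = 49 × 8.670 = 424.830 MeV
Mass defect = 424.830 MeV / (931.494 MeV/u) = 0.4560738 u
Constituent mass = 23(1.0078250) + 26(1.008665) = 49.4052650 u
Atomic mass = 49.4052650 − 0.4560738 = 48.9491912 u ≈ 48.94919 u (to 5 decimal places)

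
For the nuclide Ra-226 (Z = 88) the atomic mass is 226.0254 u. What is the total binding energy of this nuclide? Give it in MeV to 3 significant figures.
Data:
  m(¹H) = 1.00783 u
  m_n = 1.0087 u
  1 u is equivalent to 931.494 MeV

Mass of separated nucleons = 88(1.00783) + 138(1.0087) = 88.68904 + 139.2006 = 227.88964 u
Mass defect Δm = 227.88964 − 226.0254 = 1.86424 u
Converting to energy: 1.86424 u × 931.494 MeV/u = 1736.53 MeV

1740 MeV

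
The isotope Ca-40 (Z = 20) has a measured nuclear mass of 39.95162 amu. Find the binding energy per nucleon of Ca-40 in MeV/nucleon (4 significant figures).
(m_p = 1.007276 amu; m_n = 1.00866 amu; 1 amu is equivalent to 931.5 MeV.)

8.549 MeV/nucleon

With 20 protons and 20 neutrons (A = 40):
Mass of separated nucleons = 20(1.007276) + 20(1.00866) = 20.145520 + 20.17320 = 40.318720 amu
Mass defect Δm = 40.318720 − 39.95162 = 0.367100 amu
E_B = 0.367100 × 931.5 = 341.954 MeV
Dividing by A = 40 gives 8.549 MeV per nucleon.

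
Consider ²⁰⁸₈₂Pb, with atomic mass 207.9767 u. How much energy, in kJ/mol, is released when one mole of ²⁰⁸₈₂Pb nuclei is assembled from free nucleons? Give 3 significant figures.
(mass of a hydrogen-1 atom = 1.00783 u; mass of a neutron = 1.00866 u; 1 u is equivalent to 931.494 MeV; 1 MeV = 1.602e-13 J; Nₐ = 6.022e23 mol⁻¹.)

With 82 protons and 126 neutrons (A = 208):
Σm = 82·m(¹H) + 126·m_n = 82.64206 + 127.09116 = 209.73322 u
Δm = 209.73322 − 207.9767 = 1.75652 u
Converting to energy: 1.75652 u × 931.494 MeV/u = 1636.19 MeV
Per nucleus in joules: 1636.19 MeV × 1.602e-13 J/MeV = 2.6212e-10 J
Per mole: 2.6212e-10 J × 6.022e23 mol⁻¹ = 1.5785e+14 J/mol

1.58e+11 kJ/mol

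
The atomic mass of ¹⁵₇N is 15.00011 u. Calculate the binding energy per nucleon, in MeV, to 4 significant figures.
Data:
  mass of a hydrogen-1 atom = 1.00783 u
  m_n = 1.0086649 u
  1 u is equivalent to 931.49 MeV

7.702 MeV/nucleon

Z = 7, so N = A − Z = 15 − 7 = 8.
Mass of separated nucleons = 7(1.00783) + 8(1.0086649) = 7.05481 + 8.0693192 = 15.1241292 u
Δm = 15.1241292 − 15.00011 = 0.1240192 u
Binding energy = Δm·c² = 0.1240192 × 931.49 MeV/u = 115.523 MeV
Dividing by A = 15 gives 7.702 MeV per nucleon.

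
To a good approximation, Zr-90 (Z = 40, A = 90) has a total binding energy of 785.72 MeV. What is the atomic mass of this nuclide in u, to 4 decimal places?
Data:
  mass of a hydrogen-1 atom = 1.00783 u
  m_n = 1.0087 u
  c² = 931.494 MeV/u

Mass defect = 785.72 MeV / (931.494 MeV/u) = 0.843505 u
Constituent mass = 40(1.00783) + 50(1.0087) = 90.74820 u
Atomic mass = 90.74820 − 0.843505 = 89.904695 u ≈ 89.9047 u (to 4 decimal places)

89.9047 u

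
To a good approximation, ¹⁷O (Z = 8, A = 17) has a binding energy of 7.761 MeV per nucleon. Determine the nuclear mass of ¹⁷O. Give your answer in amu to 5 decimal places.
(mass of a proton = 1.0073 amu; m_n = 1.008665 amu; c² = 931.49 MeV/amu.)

16.99474 amu

Total binding energy = 17 × 7.761 = 131.937 MeV
Mass defect = 131.937 MeV / (931.49 MeV/amu) = 0.1416408 amu
Constituent mass = 8(1.0073) + 9(1.008665) = 17.136385 amu
Nuclear mass = 17.136385 − 0.1416408 = 16.9947442 amu ≈ 16.99474 amu (to 5 decimal places)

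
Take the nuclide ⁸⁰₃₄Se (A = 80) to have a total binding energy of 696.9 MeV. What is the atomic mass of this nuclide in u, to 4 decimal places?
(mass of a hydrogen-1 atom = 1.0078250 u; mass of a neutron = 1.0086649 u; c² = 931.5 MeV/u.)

Mass defect = 696.9 MeV / (931.5 MeV/u) = 0.748148 u
Constituent mass = 34(1.0078250) + 46(1.0086649) = 80.6646354 u
Atomic mass = 80.6646354 − 0.748148 = 79.9164874 u ≈ 79.9165 u (to 4 decimal places)

79.9165 u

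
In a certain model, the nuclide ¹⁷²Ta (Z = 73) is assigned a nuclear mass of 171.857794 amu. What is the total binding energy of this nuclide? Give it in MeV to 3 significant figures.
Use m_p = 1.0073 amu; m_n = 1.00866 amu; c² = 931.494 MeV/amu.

1430 MeV

Total constituent mass: 73 × 1.0073 + 99 × 1.00866 = 173.39024 amu
Mass defect Δm = 173.39024 − 171.857794 = 1.532446 amu
E_B = 1.532446 × 931.494 = 1427.46 MeV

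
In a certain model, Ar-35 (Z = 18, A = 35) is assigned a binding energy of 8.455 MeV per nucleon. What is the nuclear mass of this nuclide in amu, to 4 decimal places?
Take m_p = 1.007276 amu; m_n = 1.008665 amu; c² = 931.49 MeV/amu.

Total binding energy = 35 × 8.455 = 295.925 MeV
Mass defect = 295.925 MeV / (931.49 MeV/amu) = 0.317690 amu
Constituent mass = 18(1.007276) + 17(1.008665) = 35.278273 amu
Nuclear mass = 35.278273 − 0.317690 = 34.960583 amu ≈ 34.9606 amu (to 4 decimal places)

34.9606 amu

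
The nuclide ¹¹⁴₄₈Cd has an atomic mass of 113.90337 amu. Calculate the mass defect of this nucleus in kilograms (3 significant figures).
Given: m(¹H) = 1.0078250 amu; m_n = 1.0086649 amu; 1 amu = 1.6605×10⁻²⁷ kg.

The nucleus contains 48 protons and 114 − 48 = 66 neutrons.
Total constituent mass: 48 × 1.0078250 + 66 × 1.0086649 = 114.9474834 amu
The mass defect is 114.9474834 − 113.90337 = 1.0441134 amu.
In SI units: 1.0441134 amu × 1.6605×10⁻²⁷ kg/amu = 1.7338e-27 kg

1.73e-27 kg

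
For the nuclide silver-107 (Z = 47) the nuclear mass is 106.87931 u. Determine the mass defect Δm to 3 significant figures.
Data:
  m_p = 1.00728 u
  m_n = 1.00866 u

0.982 u

Σm = 47·m_p + 60·m_n = 47.34216 + 60.51960 = 107.86176 u
The mass defect is 107.86176 − 106.87931 = 0.98245 u.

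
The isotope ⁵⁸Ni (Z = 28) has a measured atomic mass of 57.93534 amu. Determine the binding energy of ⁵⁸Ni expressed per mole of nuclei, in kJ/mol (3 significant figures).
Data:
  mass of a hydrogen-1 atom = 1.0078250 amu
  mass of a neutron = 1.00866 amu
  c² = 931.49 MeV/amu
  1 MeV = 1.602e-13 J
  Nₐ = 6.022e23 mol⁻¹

Total constituent mass: 28 × 1.0078250 + 30 × 1.00866 = 58.4789000 amu
Δm = 58.4789000 − 57.93534 = 0.5435600 amu
E_B = 0.5435600 × 931.49 = 506.321 MeV
Per nucleus in joules: 506.321 MeV × 1.602e-13 J/MeV = 8.1113e-11 J
Per mole: 8.1113e-11 J × 6.022e23 mol⁻¹ = 4.8846e+13 J/mol

4.88e+10 kJ/mol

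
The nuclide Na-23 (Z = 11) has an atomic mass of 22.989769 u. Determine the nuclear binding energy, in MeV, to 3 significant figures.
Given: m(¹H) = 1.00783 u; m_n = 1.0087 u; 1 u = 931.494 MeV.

187 MeV

The nucleus contains 11 protons and 23 − 11 = 12 neutrons.
Σm = 11·m(¹H) + 12·m_n = 11.08613 + 12.1044 = 23.19053 u
Mass defect Δm = 23.19053 − 22.989769 = 0.200761 u
E_B = 0.200761 × 931.494 = 187.008 MeV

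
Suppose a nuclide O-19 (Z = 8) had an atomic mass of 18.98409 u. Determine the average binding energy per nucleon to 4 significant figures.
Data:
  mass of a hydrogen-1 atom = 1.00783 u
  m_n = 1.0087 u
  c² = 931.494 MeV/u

8.543 MeV/nucleon

The nucleus contains 8 protons and 19 − 8 = 11 neutrons.
Mass of separated nucleons = 8(1.00783) + 11(1.0087) = 8.06264 + 11.0957 = 19.15834 u
Δm = 19.15834 − 18.98409 = 0.17425 u
E_B = 0.17425 × 931.494 = 162.313 MeV
BE/A = 162.313 MeV / 19 = 8.543 MeV/nucleon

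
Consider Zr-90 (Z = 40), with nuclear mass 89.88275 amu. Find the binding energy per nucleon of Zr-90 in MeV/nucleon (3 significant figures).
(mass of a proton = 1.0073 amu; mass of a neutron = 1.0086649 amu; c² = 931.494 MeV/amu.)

8.72 MeV/nucleon

With 40 protons and 50 neutrons (A = 90):
Mass of separated nucleons = 40(1.0073) + 50(1.0086649) = 40.2920 + 50.4332450 = 90.7252450 amu
Mass defect Δm = 90.7252450 − 89.88275 = 0.8424950 amu
E_B = 0.8424950 × 931.494 = 784.779 MeV
BE/A = 784.779 MeV / 90 = 8.720 MeV/nucleon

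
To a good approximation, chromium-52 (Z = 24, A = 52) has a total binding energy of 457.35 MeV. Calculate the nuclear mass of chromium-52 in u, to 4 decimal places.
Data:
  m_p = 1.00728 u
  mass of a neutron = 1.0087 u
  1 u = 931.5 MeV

Mass defect = 457.35 MeV / (931.5 MeV/u) = 0.490982 u
Constituent mass = 24(1.00728) + 28(1.0087) = 52.41832 u
Nuclear mass = 52.41832 − 0.490982 = 51.927338 u ≈ 51.9273 u (to 4 decimal places)

51.9273 u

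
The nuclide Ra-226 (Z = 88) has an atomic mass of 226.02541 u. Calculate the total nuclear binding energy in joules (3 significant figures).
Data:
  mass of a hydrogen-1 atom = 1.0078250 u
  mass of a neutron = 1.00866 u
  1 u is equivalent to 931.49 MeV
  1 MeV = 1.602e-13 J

The nucleus contains 88 protons and 226 − 88 = 138 neutrons.
Σm = 88·m(¹H) + 138·m_n = 88.6886000 + 139.19508 = 227.8836800 u
The mass defect is 227.8836800 − 226.02541 = 1.8582700 u.
Converting to energy: 1.8582700 u × 931.49 MeV/u = 1730.96 MeV
In joules: 1730.96 MeV × 1.602e-13 J/MeV = 2.7730e-10 J

2.77e-10 J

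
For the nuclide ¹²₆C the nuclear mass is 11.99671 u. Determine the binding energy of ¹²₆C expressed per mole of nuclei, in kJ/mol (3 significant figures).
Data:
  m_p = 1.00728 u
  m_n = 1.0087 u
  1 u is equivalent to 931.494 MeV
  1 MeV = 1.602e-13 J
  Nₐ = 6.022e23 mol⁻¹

Total constituent mass: 6 × 1.00728 + 6 × 1.0087 = 12.09588 u
Mass defect Δm = 12.09588 − 11.99671 = 0.09917 u
Converting to energy: 0.09917 u × 931.494 MeV/u = 92.3763 MeV
Per nucleus in joules: 92.3763 MeV × 1.602e-13 J/MeV = 1.4799e-11 J
Per mole: 1.4799e-11 J × 6.022e23 mol⁻¹ = 8.9120e+12 J/mol

8.91e+09 kJ/mol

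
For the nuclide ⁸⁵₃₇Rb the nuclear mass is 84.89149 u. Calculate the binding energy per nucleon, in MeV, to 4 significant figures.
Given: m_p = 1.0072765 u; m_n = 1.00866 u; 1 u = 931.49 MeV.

With 37 protons and 48 neutrons (A = 85):
Σm = 37·m_p + 48·m_n = 37.2692305 + 48.41568 = 85.6849105 u
Δm = 85.6849105 − 84.89149 = 0.7934205 u
Binding energy = Δm·c² = 0.7934205 × 931.49 MeV/u = 739.063 MeV
Dividing by A = 85 gives 8.695 MeV per nucleon.

8.695 MeV/nucleon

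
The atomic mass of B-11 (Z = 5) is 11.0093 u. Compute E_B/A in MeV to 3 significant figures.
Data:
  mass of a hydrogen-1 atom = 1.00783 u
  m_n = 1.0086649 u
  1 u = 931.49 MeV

Total constituent mass: 5 × 1.00783 + 6 × 1.0086649 = 11.0911394 u
The mass defect is 11.0911394 − 11.0093 = 0.0818394 u.
Binding energy = Δm·c² = 0.0818394 × 931.49 MeV/u = 76.2326 MeV
Dividing by A = 11 gives 6.930 MeV per nucleon.

6.93 MeV/nucleon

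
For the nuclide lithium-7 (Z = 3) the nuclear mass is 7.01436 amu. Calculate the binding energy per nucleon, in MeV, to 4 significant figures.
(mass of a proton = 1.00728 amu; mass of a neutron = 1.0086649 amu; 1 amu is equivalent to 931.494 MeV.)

5.608 MeV/nucleon

Total constituent mass: 3 × 1.00728 + 4 × 1.0086649 = 7.0564996 amu
The mass defect is 7.0564996 − 7.01436 = 0.0421396 amu.
Converting to energy: 0.0421396 amu × 931.494 MeV/amu = 39.2528 MeV
Dividing by A = 7 gives 5.608 MeV per nucleon.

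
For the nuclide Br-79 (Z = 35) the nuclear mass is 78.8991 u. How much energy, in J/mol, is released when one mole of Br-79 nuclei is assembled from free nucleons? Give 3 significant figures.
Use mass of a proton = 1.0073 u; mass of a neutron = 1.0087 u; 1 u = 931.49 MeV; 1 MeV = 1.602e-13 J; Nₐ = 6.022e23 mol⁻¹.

Σm = 35·m_p + 44·m_n = 35.2555 + 44.3828 = 79.6383 u
Mass defect Δm = 79.6383 − 78.8991 = 0.7392 u
Binding energy = Δm·c² = 0.7392 × 931.49 MeV/u = 688.557 MeV
Per nucleus in joules: 688.557 MeV × 1.602e-13 J/MeV = 1.1031e-10 J
Per mole: 1.1031e-10 J × 6.022e23 mol⁻¹ = 6.6429e+13 J/mol

6.64e+13 J/mol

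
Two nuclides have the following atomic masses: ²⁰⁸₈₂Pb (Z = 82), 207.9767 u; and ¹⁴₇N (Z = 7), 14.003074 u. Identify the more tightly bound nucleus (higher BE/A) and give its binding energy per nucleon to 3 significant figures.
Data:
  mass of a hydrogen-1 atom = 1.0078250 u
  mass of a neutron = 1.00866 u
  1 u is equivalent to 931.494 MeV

²⁰⁸₈₂Pb; 7.86 MeV/nucleon

²⁰⁸₈₂Pb: Σm = 82(1.0078250) + 126(1.00866) = 209.7328100 u; Δm = 1.7561100 u; E_B = 1635.8 MeV; E_B/A = 7.864 MeV
¹⁴₇N: Σm = 7(1.0078250) + 7(1.00866) = 14.1153950 u; Δm = 0.1123210 u; E_B = 104.626 MeV; E_B/A = 7.473 MeV
²⁰⁸₈₂Pb has the higher binding energy per nucleon, so it is the more tightly bound nucleus.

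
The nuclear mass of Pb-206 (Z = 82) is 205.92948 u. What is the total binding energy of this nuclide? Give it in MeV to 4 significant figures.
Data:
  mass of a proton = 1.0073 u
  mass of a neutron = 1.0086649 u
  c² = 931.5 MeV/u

1624 MeV

Z = 82, so N = A − Z = 206 − 82 = 124.
Total constituent mass: 82 × 1.0073 + 124 × 1.0086649 = 207.6730476 u
Δm = 207.6730476 − 205.92948 = 1.7435676 u
Binding energy = Δm·c² = 1.7435676 × 931.5 MeV/u = 1624.13 MeV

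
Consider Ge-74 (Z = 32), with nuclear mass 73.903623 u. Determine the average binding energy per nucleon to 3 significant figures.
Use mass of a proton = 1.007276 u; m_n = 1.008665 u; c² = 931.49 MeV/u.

Σm = 32·m_p + 42·m_n = 32.232832 + 42.363930 = 74.596762 u
The mass defect is 74.596762 − 73.903623 = 0.693139 u.
E_B = 0.693139 × 931.49 = 645.652 MeV
Dividing by A = 74 gives 8.725 MeV per nucleon.

8.73 MeV/nucleon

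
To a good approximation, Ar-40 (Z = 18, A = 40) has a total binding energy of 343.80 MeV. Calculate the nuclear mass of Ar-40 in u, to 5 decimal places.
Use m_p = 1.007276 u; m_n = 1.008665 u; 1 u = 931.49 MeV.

Mass defect = 343.80 MeV / (931.49 MeV/u) = 0.3690861 u
Constituent mass = 18(1.007276) + 22(1.008665) = 40.321598 u
Nuclear mass = 40.321598 − 0.3690861 = 39.9525119 u ≈ 39.95251 u (to 5 decimal places)

39.95251 u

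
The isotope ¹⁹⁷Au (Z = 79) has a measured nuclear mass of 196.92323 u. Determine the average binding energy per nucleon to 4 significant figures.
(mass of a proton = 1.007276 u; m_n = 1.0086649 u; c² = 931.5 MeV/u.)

The nucleus contains 79 protons and 197 − 79 = 118 neutrons.
Total constituent mass: 79 × 1.007276 + 118 × 1.0086649 = 198.5972622 u
Δm = 198.5972622 − 196.92323 = 1.6740322 u
Converting to energy: 1.6740322 u × 931.5 MeV/u = 1559.36 MeV
Dividing by A = 197 gives 7.916 MeV per nucleon.

7.916 MeV/nucleon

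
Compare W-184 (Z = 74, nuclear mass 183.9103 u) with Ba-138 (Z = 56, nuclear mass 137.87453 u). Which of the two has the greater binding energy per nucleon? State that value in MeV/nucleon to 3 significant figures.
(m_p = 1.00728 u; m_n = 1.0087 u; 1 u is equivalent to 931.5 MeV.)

W-184: Σm = 74(1.00728) + 110(1.0087) = 185.49572 u; Δm = 1.58542 u; E_B = 1476.8 MeV; E_B/A = 8.026 MeV
Ba-138: Σm = 56(1.00728) + 82(1.0087) = 139.12108 u; Δm = 1.24655 u; E_B = 1161.2 MeV; E_B/A = 8.414 MeV
Ba-138 has the higher binding energy per nucleon, so it is the more tightly bound nucleus.

Ba-138; 8.41 MeV/nucleon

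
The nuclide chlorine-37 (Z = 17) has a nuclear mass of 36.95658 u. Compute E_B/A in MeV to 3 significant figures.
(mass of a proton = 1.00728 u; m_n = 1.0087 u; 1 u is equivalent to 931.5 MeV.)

Z = 17, so N = A − Z = 37 − 17 = 20.
Total constituent mass: 17 × 1.00728 + 20 × 1.0087 = 37.29776 u
The mass defect is 37.29776 − 36.95658 = 0.34118 u.
Binding energy = Δm·c² = 0.34118 × 931.5 MeV/u = 317.809 MeV
Per nucleon: 317.809 / 37 = 8.589 MeV

8.59 MeV/nucleon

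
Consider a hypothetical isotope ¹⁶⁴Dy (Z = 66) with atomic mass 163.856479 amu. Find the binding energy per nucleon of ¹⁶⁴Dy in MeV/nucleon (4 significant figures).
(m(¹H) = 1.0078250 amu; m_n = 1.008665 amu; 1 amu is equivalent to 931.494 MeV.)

8.572 MeV/nucleon

Total constituent mass: 66 × 1.0078250 + 98 × 1.008665 = 165.3656200 amu
Mass defect Δm = 165.3656200 − 163.856479 = 1.5091410 amu
E_B = 1.5091410 × 931.494 = 1405.76 MeV
Dividing by A = 164 gives 8.572 MeV per nucleon.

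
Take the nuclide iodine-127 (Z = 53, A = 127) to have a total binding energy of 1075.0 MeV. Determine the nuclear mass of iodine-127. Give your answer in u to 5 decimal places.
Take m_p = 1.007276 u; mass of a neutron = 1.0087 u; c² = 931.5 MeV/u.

126.87538 u

Mass defect = 1075.0 MeV / (931.5 MeV/u) = 1.1540526 u
Constituent mass = 53(1.007276) + 74(1.0087) = 128.029428 u
Nuclear mass = 128.029428 − 1.1540526 = 126.8753754 u ≈ 126.87538 u (to 5 decimal places)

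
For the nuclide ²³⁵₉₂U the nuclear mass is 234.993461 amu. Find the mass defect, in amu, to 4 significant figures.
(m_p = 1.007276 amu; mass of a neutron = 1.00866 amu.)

With 92 protons and 143 neutrons (A = 235):
Mass of separated nucleons = 92(1.007276) + 143(1.00866) = 92.669392 + 144.23838 = 236.907772 amu
The mass defect is 236.907772 − 234.993461 = 1.914311 amu.

1.914 amu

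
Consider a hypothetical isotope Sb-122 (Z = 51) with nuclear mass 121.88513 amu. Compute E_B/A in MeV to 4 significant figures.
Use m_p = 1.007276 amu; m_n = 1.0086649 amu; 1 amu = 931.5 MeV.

8.408 MeV/nucleon

With 51 protons and 71 neutrons (A = 122):
Σm = 51·m_p + 71·m_n = 51.371076 + 71.6152079 = 122.9862839 amu
The mass defect is 122.9862839 − 121.88513 = 1.1011539 amu.
E_B = 1.1011539 × 931.5 = 1025.72 MeV
Dividing by A = 122 gives 8.408 MeV per nucleon.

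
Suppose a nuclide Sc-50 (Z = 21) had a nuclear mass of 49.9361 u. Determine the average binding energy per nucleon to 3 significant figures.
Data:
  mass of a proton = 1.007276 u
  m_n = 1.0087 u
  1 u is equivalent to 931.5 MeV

8.74 MeV/nucleon

With 21 protons and 29 neutrons (A = 50):
Total constituent mass: 21 × 1.007276 + 29 × 1.0087 = 50.405096 u
The mass defect is 50.405096 − 49.9361 = 0.468996 u.
E_B = 0.468996 × 931.5 = 436.870 MeV
Dividing by A = 50 gives 8.737 MeV per nucleon.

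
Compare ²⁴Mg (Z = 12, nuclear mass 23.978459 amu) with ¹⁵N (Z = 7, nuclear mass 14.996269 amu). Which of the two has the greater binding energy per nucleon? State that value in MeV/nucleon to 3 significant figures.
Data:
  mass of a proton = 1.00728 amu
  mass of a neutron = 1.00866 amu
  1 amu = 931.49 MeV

²⁴Mg; 8.26 MeV/nucleon

²⁴Mg: Σm = 12(1.00728) + 12(1.00866) = 24.19128 amu; Δm = 0.212821 amu; E_B = 198.24 MeV; E_B/A = 8.260 MeV
¹⁵N: Σm = 7(1.00728) + 8(1.00866) = 15.12024 amu; Δm = 0.123971 amu; E_B = 115.48 MeV; E_B/A = 7.699 MeV
²⁴Mg has the higher binding energy per nucleon, so it is the more tightly bound nucleus.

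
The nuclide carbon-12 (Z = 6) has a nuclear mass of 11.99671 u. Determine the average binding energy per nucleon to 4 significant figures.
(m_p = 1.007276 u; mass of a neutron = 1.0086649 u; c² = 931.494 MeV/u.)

Z = 6, so N = A − Z = 12 − 6 = 6.
Mass of separated nucleons = 6(1.007276) + 6(1.0086649) = 6.043656 + 6.0519894 = 12.0956454 u
The mass defect is 12.0956454 − 11.99671 = 0.0989354 u.
E_B = 0.0989354 × 931.494 = 92.1577 MeV
Per nucleon: 92.1577 / 12 = 7.680 MeV

7.680 MeV/nucleon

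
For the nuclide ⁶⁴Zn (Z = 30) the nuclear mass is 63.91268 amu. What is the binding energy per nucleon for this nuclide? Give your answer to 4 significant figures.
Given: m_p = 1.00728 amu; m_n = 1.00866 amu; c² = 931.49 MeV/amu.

With 30 protons and 34 neutrons (A = 64):
Mass of separated nucleons = 30(1.00728) + 34(1.00866) = 30.21840 + 34.29444 = 64.51284 amu
Δm = 64.51284 − 63.91268 = 0.60016 amu
E_B = 0.60016 × 931.49 = 559.043 MeV
Dividing by A = 64 gives 8.735 MeV per nucleon.

8.735 MeV/nucleon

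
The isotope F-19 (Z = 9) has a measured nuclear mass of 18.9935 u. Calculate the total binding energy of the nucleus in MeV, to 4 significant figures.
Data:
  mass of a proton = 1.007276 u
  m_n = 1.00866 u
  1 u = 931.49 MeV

147.7 MeV

Z = 9, so N = A − Z = 19 − 9 = 10.
Total constituent mass: 9 × 1.007276 + 10 × 1.00866 = 19.152084 u
Mass defect Δm = 19.152084 − 18.9935 = 0.158584 u
Binding energy = Δm·c² = 0.158584 × 931.49 MeV/u = 147.719 MeV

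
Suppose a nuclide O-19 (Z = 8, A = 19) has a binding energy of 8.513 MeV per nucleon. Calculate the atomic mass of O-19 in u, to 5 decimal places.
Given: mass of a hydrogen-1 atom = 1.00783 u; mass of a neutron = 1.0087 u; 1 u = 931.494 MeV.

18.98470 u

Total binding energy = 19 × 8.513 = 161.747 MeV
Mass defect = 161.747 MeV / (931.494 MeV/u) = 0.1736426 u
Constituent mass = 8(1.00783) + 11(1.0087) = 19.15834 u
Atomic mass = 19.15834 − 0.1736426 = 18.9846974 u ≈ 18.98470 u (to 5 decimal places)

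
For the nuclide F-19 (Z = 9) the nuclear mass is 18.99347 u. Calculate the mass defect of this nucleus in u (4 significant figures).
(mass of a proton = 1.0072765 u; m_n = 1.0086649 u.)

0.1587 u

Mass of separated nucleons = 9(1.0072765) + 10(1.0086649) = 9.0654885 + 10.0866490 = 19.1521375 u
Mass defect Δm = 19.1521375 − 18.99347 = 0.1586675 u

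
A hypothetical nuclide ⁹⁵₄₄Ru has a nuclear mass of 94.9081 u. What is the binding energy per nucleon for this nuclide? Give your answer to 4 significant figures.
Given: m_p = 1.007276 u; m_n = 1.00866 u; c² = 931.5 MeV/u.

8.371 MeV/nucleon

Total constituent mass: 44 × 1.007276 + 51 × 1.00866 = 95.761804 u
The mass defect is 95.761804 − 94.9081 = 0.853704 u.
E_B = 0.853704 × 931.5 = 795.225 MeV
Per nucleon: 795.225 / 95 = 8.371 MeV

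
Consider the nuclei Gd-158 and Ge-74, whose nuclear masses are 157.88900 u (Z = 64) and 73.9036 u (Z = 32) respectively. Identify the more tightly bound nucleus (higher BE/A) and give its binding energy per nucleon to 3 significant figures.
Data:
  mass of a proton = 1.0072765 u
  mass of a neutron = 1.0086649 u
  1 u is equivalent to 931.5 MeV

Gd-158: Σm = 64(1.0072765) + 94(1.0086649) = 159.2801966 u; Δm = 1.3911966 u; E_B = 1295.9 MeV; E_B/A = 8.202 MeV
Ge-74: Σm = 32(1.0072765) + 42(1.0086649) = 74.5967738 u; Δm = 0.6931738 u; E_B = 645.69 MeV; E_B/A = 8.726 MeV
Ge-74 has the higher binding energy per nucleon, so it is the more tightly bound nucleus.

Ge-74; 8.73 MeV/nucleon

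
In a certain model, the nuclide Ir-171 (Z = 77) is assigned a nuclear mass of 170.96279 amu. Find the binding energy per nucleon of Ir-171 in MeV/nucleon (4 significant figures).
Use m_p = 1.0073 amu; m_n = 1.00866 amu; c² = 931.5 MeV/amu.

The nucleus contains 77 protons and 171 − 77 = 94 neutrons.
Mass of separated nucleons = 77(1.0073) + 94(1.00866) = 77.5621 + 94.81404 = 172.37614 amu
Mass defect Δm = 172.37614 − 170.96279 = 1.41335 amu
Binding energy = Δm·c² = 1.41335 × 931.5 MeV/amu = 1316.54 MeV
Per nucleon: 1316.54 / 171 = 7.699 MeV

7.699 MeV/nucleon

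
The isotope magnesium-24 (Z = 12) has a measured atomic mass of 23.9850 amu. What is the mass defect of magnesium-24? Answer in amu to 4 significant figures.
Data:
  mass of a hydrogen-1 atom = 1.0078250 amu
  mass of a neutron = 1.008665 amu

Σm = 12·m(¹H) + 12·m_n = 12.0939000 + 12.103980 = 24.1978800 amu
Mass defect Δm = 24.1978800 − 23.9850 = 0.2128800 amu

0.2129 amu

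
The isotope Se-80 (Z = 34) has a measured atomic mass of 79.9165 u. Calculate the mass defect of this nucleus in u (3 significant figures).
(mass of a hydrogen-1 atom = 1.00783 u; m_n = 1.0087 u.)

The nucleus contains 34 protons and 80 − 34 = 46 neutrons.
Total constituent mass: 34 × 1.00783 + 46 × 1.0087 = 80.66642 u
The mass defect is 80.66642 − 79.9165 = 0.74992 u.

0.750 u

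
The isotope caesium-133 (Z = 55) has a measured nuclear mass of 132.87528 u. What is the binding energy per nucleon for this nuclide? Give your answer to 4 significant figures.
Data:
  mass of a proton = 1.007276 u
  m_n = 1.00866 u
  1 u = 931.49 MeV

The nucleus contains 55 protons and 133 − 55 = 78 neutrons.
Mass of separated nucleons = 55(1.007276) + 78(1.00866) = 55.400180 + 78.67548 = 134.075660 u
Δm = 134.075660 − 132.87528 = 1.200380 u
Converting to energy: 1.200380 u × 931.49 MeV/u = 1118.14 MeV
BE/A = 1118.14 MeV / 133 = 8.407 MeV/nucleon

8.407 MeV/nucleon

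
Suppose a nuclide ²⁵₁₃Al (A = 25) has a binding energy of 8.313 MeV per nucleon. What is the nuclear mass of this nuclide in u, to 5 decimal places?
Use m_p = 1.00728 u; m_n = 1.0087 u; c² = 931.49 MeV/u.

Total binding energy = 25 × 8.313 = 207.825 MeV
Mass defect = 207.825 MeV / (931.49 MeV/u) = 0.2231103 u
Constituent mass = 13(1.00728) + 12(1.0087) = 25.19904 u
Nuclear mass = 25.19904 − 0.2231103 = 24.9759297 u ≈ 24.97593 u (to 5 decimal places)

24.97593 u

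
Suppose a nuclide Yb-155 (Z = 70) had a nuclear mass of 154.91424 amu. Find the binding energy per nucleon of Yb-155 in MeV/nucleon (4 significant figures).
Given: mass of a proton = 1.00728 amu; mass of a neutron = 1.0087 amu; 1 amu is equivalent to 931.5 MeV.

8.022 MeV/nucleon

The nucleus contains 70 protons and 155 − 70 = 85 neutrons.
Total constituent mass: 70 × 1.00728 + 85 × 1.0087 = 156.24910 amu
Δm = 156.24910 − 154.91424 = 1.33486 amu
Binding energy = Δm·c² = 1.33486 × 931.5 MeV/amu = 1243.42 MeV
BE/A = 1243.42 MeV / 155 = 8.022 MeV/nucleon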